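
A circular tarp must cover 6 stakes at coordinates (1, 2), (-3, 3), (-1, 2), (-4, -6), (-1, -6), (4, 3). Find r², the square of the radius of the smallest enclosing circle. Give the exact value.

36.25

A smallest enclosing disk is always determined by at most three of the input points on its boundary.
The farthest pair is (-4, -6)–(4, 3) with squared distance 145. The circle on this segment as diameter has centre (0, -1.5) and r² = 145/4 = 36.25.
Check (1, 2): distance² to centre = 13.25 ≤ 36.25, so it lies inside.
All remaining points lie in this disk, and no smaller disk contains both endpoints, so this is the minimum enclosing circle.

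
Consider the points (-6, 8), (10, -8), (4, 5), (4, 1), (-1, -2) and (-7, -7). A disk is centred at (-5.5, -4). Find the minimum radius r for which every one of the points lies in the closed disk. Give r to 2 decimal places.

16.01

The required radius is the distance from (-5.5, -4) to the farthest point.
Squared distances: 144.25, 256.25, 171.25, 115.25, 24.25, 11.25.
Maximum is 256.25, attained at (10, -8).
r = √(256.25) ≈ 16.01.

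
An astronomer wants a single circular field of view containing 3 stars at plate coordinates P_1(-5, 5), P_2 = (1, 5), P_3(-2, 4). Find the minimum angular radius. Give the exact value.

Side lengths²: P_1P_2² = 36, P_1P_3² = 10, P_2P_3² = 10.
Since P_1P_2² = 36 ≥ 10 + 10 = 20, the angle opposite P_1P_2 is not acute, so the smallest enclosing circle has P_1P_2 as diameter.
Centre = midpoint of P_1P_2 = (-2, 5), r² = 36/4 = 9.
r = √9 = 3.

3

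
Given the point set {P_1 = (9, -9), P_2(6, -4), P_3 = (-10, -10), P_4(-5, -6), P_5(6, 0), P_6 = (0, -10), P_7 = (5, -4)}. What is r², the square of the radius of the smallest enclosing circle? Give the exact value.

By Welzl's lemma the MEC is supported by two points (diametrically opposite) or three points (on a circumcircle).
The minimum enclosing circle is determined by three boundary points: P_1, P_3, P_5.
Their circumcentre is (-18/29, -209/29) with r² = 80545/841.
The farthest remaining point P_2 is at distance² 45513/841 ≤ 80545/841.

80545/841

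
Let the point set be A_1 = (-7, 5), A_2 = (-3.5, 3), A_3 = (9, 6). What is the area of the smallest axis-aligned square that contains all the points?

The bounding box has width 16 and height 3.
An axis-aligned square enclosing the set must have side ≥ max(width, height).
So the minimum side is max(16, 3) = 16.
Area = 16² = 256.

256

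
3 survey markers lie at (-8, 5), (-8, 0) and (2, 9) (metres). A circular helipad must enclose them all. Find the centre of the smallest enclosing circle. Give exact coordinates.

(-3, 4.5)

Call the three points A, B, C in the order given.
Side lengths²: AB² = 25, AC² = 116, BC² = 181.
Since BC² = 181 ≥ 116 + 25 = 141, the angle opposite BC is not acute, so the smallest enclosing circle has BC as diameter.
Centre = midpoint of BC = (-3, 4.5), r² = 181/4 = 45.25.
Centre = (-3, 4.5).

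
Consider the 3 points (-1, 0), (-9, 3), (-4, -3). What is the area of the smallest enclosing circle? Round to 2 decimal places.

57.81

Call the three points A, B, C in the order given.
Side lengths²: AB² = 73, AC² = 18, BC² = 61.
Since AB² = 73 < 61 + 18 = 79, the triangle is acute, so the smallest enclosing circle is the circumcircle.
Circumcentre = (-113/22, 25/22), r² = 4453/242.
Area = π·r² = π·4453/242 ≈ 57.81.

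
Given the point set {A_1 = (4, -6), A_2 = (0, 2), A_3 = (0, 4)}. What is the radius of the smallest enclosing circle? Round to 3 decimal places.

5.385

Side lengths²: A_1A_2² = 80, A_1A_3² = 116, A_2A_3² = 4.
Since A_1A_3² = 116 ≥ 80 + 4 = 84, the angle opposite A_1A_3 is not acute, so the smallest enclosing circle has A_1A_3 as diameter.
Centre = midpoint of A_1A_3 = (2, -1), r² = 116/4 = 29.
r = √29 ≈ 5.385.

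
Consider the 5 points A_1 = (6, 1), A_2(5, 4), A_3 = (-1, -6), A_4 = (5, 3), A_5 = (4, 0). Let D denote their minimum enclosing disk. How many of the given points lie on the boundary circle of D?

2

The farthest pair is A_2–A_3 with squared distance 136. The circle on this segment as diameter has centre (2, -1) and r² = 136/4 = 34.
Check A_1: distance² to centre = 20 ≤ 34, so it lies inside.
All remaining points lie in this disk, and no smaller disk contains both endpoints, so this is the minimum enclosing circle.
The points at distance exactly r from the centre are A_2, A_3 — 2 points.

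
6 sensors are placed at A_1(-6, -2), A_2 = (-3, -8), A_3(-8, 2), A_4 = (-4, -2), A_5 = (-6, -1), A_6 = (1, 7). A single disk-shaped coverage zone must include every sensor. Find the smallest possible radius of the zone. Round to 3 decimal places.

7.762

A smallest enclosing disk is always determined by at most three of the input points on its boundary.
The farthest pair is A_2–A_6 with squared distance 241. The circle on this segment as diameter has centre (-1, -0.5) and r² = 241/4 = 60.25.
Check A_1: distance² to centre = 27.25 ≤ 60.25, so it lies inside.
All remaining points lie in this disk, and no smaller disk contains both endpoints, so this is the minimum enclosing circle.
r = √(60.25) ≈ 7.762.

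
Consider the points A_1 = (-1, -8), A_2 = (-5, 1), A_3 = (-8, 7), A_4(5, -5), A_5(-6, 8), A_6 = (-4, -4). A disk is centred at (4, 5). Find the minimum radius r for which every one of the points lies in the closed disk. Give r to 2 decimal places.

The required radius is the distance from (4, 5) to the farthest point.
Squared distances: 194, 97, 148, 101, 109, 145.
Maximum is 194, attained at A_1.
r = √194 ≈ 13.93.

13.93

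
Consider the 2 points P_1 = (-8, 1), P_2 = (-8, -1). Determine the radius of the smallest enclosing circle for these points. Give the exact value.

The smallest circle enclosing two points has them as diameter endpoints.
Centre = midpoint = (-8, 0); r² = |P_1P_2|²/4 = 4/4 = 1.
r = √1 = 1.

1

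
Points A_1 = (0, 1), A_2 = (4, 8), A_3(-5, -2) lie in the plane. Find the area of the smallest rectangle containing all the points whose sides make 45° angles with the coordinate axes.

In coordinates u = x + y, v = x − y the rectangle is axis-aligned; the map (x,y)→(u,v) scales areas by 2.
u-values: 1, 12, -7; range = 12 − (-7) = 19.
v-values: -1, -4, -3; range = -1 − (-4) = 3.
Area = (19 × 3) / 2 = 28.5.

28.5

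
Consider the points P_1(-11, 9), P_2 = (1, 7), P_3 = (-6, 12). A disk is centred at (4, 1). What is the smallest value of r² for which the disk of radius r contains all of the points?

289

The required radius is the distance from (4, 1) to the farthest point.
Squared distances: 289, 45, 221.
Maximum is 289, attained at P_1.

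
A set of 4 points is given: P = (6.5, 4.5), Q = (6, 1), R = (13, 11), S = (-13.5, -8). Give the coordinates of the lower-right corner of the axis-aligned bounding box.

(13, -8)

x-range [-13.5, 13], y-range [-8, 11].
The lower-right corner is (13, -8).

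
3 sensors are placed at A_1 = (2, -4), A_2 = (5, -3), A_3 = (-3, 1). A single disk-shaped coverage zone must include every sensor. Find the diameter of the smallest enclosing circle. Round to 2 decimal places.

8.94

Side lengths²: A_1A_2² = 10, A_1A_3² = 50, A_2A_3² = 80.
Since A_2A_3² = 80 ≥ 50 + 10 = 60, the angle opposite A_2A_3 is not acute, so the smallest enclosing circle has A_2A_3 as diameter.
Centre = midpoint of A_2A_3 = (1, -1), r² = 80/4 = 20.
Diameter = 2r = 2√20 ≈ 8.94.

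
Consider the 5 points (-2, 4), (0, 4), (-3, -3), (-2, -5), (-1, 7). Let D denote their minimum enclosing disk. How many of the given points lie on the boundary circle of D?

The minimum enclosing circle of a finite set is fixed by two of the points (as a diameter) or three (as a circumcircle).
The farthest pair is (-2, -5)–(-1, 7) with squared distance 145. The circle on this segment as diameter has centre (-1.5, 1) and r² = 145/4 = 36.25.
Check (-2, 4): distance² to centre = 9.25 ≤ 36.25, so it lies inside.
All remaining points lie in this disk, and no smaller disk contains both endpoints, so this is the minimum enclosing circle.
The points at distance exactly r from the centre are (-2, -5), (-1, 7) — 2 points.

2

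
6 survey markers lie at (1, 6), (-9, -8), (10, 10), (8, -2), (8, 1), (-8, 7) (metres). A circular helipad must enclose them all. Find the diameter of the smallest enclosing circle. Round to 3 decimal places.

By Welzl's lemma the MEC is supported by two points (diametrically opposite) or three points (on a circumcircle).
The farthest pair is (-9, -8)–(10, 10) with squared distance 685. The circle on this segment as diameter has centre (0.5, 1) and r² = 685/4 = 171.25.
Check (1, 6): distance² to centre = 25.25 ≤ 171.25, so it lies inside.
All remaining points lie in this disk, and no smaller disk contains both endpoints, so this is the minimum enclosing circle.
Diameter = 2r = 2√(171.25) ≈ 26.173.

26.173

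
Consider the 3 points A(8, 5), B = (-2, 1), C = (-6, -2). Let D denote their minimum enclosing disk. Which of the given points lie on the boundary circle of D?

Side lengths²: AB² = 116, AC² = 245, BC² = 25.
Since AC² = 245 ≥ 116 + 25 = 141, the angle opposite AC is not acute, so the smallest enclosing circle has AC as diameter.
Centre = midpoint of AC = (1, 1.5), r² = 245/4 = 61.25.
The points at distance exactly r from the centre are A, C — 2 points.

A, C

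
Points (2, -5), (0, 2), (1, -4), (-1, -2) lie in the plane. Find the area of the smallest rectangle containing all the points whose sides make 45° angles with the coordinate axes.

In coordinates u = x + y, v = x − y the rectangle is axis-aligned; the map (x,y)→(u,v) scales areas by 2.
u-values: -3, 2, -3, -3; range = 2 − (-3) = 5.
v-values: 7, -2, 5, 1; range = 7 − (-2) = 9.
Area = (5 × 9) / 2 = 22.5.

22.5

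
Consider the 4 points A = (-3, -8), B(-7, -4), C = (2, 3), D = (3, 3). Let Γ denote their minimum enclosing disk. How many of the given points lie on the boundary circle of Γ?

3

The minimum enclosing circle is determined by three boundary points: A, B, D.
Their circumcentre is (-33/34, -67/34) with r² = 23393/578.
The farthest remaining point C is at distance² 19381/578 ≤ 23393/578.
The points at distance exactly r from the centre are A, B, D — 3 points.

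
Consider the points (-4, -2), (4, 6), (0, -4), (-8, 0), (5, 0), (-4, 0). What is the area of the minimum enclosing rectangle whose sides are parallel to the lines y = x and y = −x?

In coordinates u = x + y, v = x − y the rectangle is axis-aligned; the map (x,y)→(u,v) scales areas by 2.
u-values: -6, 10, -4, -8, 5, -4; range = 10 − (-8) = 18.
v-values: -2, -2, 4, -8, 5, -4; range = 5 − (-8) = 13.
Area = (18 × 13) / 2 = 117.

117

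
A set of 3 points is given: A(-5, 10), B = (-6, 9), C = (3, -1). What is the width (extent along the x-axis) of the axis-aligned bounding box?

max x = 3, min x = -6, so width = 9.

9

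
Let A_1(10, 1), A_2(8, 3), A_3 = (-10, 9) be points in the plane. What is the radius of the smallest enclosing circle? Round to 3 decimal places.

Side lengths²: A_1A_2² = 8, A_1A_3² = 464, A_2A_3² = 360.
Since A_1A_3² = 464 ≥ 360 + 8 = 368, the angle opposite A_1A_3 is not acute, so the smallest enclosing circle has A_1A_3 as diameter.
Centre = midpoint of A_1A_3 = (0, 5), r² = 464/4 = 116.
r = √116 ≈ 10.770.

10.770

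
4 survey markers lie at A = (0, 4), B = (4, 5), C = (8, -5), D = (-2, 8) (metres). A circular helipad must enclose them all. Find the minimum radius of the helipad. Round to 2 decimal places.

The farthest pair is C–D with squared distance 269. The circle on this segment as diameter has centre (3, 1.5) and r² = 269/4 = 67.25.
Check A: distance² to centre = 15.25 ≤ 67.25, so it lies inside.
All remaining points lie in this disk, and no smaller disk contains both endpoints, so this is the minimum enclosing circle.
r = √(67.25) ≈ 8.20.

8.20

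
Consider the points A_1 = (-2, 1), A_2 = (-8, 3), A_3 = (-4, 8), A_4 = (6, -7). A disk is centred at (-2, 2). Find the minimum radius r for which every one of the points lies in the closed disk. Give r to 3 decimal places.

The required radius is the distance from (-2, 2) to the farthest point.
Squared distances: 1, 37, 40, 145.
Maximum is 145, attained at A_4.
r = √145 ≈ 12.042.

12.042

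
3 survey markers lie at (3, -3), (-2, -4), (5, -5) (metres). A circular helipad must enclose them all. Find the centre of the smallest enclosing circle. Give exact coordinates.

Call the three points A, B, C in the order given.
Side lengths²: AB² = 26, AC² = 8, BC² = 50.
Since BC² = 50 ≥ 26 + 8 = 34, the angle opposite BC is not acute, so the smallest enclosing circle has BC as diameter.
Centre = midpoint of BC = (1.5, -4.5), r² = 50/4 = 12.5.
Centre = (1.5, -4.5).

(1.5, -4.5)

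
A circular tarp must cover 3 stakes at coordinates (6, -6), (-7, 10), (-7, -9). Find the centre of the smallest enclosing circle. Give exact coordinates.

Call the three points A, B, C in the order given.
Side lengths²: AB² = 425, AC² = 178, BC² = 361.
Since AB² = 425 < 361 + 178 = 539, the triangle is acute, so the smallest enclosing circle is the circumcircle.
Circumcentre = (-61/26, 0.5), r² = 37825/338.
Centre = (-61/26, 0.5).

(-61/26, 0.5)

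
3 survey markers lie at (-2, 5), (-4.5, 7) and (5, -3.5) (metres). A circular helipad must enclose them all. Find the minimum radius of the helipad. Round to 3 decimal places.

7.080

Call the three points A, B, C in the order given.
Side lengths²: AB² = 10.25, AC² = 121.25, BC² = 200.5.
Since BC² = 200.5 ≥ 121.25 + 10.25 = 131.5, the angle opposite BC is not acute, so the smallest enclosing circle has BC as diameter.
Centre = midpoint of BC = (0.25, 1.75), r² = 200.5/4 = 50.125.
r = √(50.125) ≈ 7.080.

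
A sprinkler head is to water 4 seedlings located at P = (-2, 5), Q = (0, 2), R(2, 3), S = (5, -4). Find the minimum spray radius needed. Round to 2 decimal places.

5.70

A smallest enclosing disk is always determined by at most three of the input points on its boundary.
The farthest pair is P–S with squared distance 130. The circle on this segment as diameter has centre (1.5, 0.5) and r² = 130/4 = 32.5.
Check Q: distance² to centre = 4.5 ≤ 32.5, so it lies inside.
All remaining points lie in this disk, and no smaller disk contains both endpoints, so this is the minimum enclosing circle.
r = √(32.5) ≈ 5.70.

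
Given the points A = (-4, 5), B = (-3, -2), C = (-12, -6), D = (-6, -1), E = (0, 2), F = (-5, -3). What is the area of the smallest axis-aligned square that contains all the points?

The bounding box has width 12 and height 11.
An axis-aligned square enclosing the set must have side ≥ max(width, height).
So the minimum side is max(12, 11) = 12.
Area = 12² = 144.

144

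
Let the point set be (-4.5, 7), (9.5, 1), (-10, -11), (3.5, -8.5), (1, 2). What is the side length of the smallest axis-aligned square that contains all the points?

19.5

The bounding box has width 19.5 and height 18.
An axis-aligned square enclosing the set must have side ≥ max(width, height).
So the minimum side is max(19.5, 18) = 19.5.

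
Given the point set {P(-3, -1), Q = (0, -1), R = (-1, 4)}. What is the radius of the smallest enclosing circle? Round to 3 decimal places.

Side lengths²: PQ² = 9, PR² = 29, QR² = 26.
Since PR² = 29 < 26 + 9 = 35, the triangle is acute, so the smallest enclosing circle is the circumcircle.
Circumcentre = (-1.5, 1.3), r² = 7.54.
r = √(7.54) ≈ 2.746.

2.746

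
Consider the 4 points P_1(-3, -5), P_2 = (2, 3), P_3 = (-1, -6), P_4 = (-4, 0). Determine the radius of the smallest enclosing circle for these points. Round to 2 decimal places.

By Welzl's lemma the MEC is supported by two points (diametrically opposite) or three points (on a circumcircle).
The minimum enclosing circle is determined by three boundary points: P_1, P_2, P_3.
Their circumcentre is (1/14, -19/14) with r² = 2225/98.
The farthest remaining point P_4 is at distance² 1805/98 ≤ 2225/98.
r = √(2225/98) ≈ 4.76.

4.76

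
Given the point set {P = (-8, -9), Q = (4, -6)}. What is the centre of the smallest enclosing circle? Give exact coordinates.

(-2, -7.5)

The smallest circle enclosing two points has them as diameter endpoints.
Centre = midpoint = (-2, -7.5); r² = |PQ|²/4 = 153/4 = 38.25.
Centre = (-2, -7.5).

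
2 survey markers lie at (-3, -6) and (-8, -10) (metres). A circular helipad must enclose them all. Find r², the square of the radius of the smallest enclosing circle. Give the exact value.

10.25

The smallest circle enclosing two points has them as diameter endpoints.
Centre = midpoint = (-5.5, -8); r² = |(-3, -6)−(-8, -10)|²/4 = 41/4 = 10.25.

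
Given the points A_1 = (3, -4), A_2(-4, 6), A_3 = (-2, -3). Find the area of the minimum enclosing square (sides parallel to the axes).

The bounding box has width 7 and height 10.
An axis-aligned square enclosing the set must have side ≥ max(width, height).
So the minimum side is max(7, 10) = 10.
Area = 10² = 100.

100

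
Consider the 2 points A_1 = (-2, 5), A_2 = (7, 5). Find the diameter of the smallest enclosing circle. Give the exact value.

The smallest circle enclosing two points has them as diameter endpoints.
Centre = midpoint = (2.5, 5); r² = |A_1A_2|²/4 = 81/4 = 20.25.
Diameter = 2r = 2√(20.25) = 9.

9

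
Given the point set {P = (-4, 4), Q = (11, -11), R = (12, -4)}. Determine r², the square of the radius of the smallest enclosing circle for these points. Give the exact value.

Side lengths²: PQ² = 450, PR² = 320, QR² = 50.
Since PQ² = 450 ≥ 320 + 50 = 370, the angle opposite PQ is not acute, so the smallest enclosing circle has PQ as diameter.
Centre = midpoint of PQ = (3.5, -3.5), r² = 450/4 = 112.5.

112.5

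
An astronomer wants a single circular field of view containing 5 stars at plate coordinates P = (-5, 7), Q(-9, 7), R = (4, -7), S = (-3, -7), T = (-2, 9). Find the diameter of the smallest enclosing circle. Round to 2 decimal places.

19.10

By Welzl's lemma the MEC is supported by two points (diametrically opposite) or three points (on a circumcircle).
The farthest pair is Q–R with squared distance 365. The circle on this segment as diameter has centre (-2.5, 0) and r² = 365/4 = 91.25.
Check P: distance² to centre = 55.25 ≤ 91.25, so it lies inside.
All remaining points lie in this disk, and no smaller disk contains both endpoints, so this is the minimum enclosing circle.
Diameter = 2r = 2√(91.25) ≈ 19.10.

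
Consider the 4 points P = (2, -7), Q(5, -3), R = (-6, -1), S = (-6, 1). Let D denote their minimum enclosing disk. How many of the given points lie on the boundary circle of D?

3

A smallest enclosing disk is always determined by at most three of the input points on its boundary.
The minimum enclosing circle is determined by three boundary points: P, Q, S.
Their circumcentre is (-11/14, -25/14) with r² = 3425/98.
The farthest remaining point R is at distance² 2725/98 ≤ 3425/98.
The points at distance exactly r from the centre are P, Q, S — 3 points.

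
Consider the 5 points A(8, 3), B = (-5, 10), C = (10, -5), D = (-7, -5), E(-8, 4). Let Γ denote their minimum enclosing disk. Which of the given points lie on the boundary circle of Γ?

B, C, D

The minimum enclosing circle of a finite set is fixed by two of the points (as a diameter) or three (as a circumcircle).
The minimum enclosing circle is determined by three boundary points: B, C, D.
Their circumcentre is (1.5, 1.5) with r² = 114.5.
The farthest remaining point E is at distance² 96.5 ≤ 114.5.
The points at distance exactly r from the centre are B, C, D — 3 points.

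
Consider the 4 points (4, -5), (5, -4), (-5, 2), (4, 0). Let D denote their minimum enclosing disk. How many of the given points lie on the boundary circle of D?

2

The minimum enclosing circle of a finite set is fixed by two of the points (as a diameter) or three (as a circumcircle).
The farthest pair is (5, -4)–(-5, 2) with squared distance 136. The circle on this segment as diameter has centre (0, -1) and r² = 136/4 = 34.
Check (4, -5): distance² to centre = 32 ≤ 34, so it lies inside.
All remaining points lie in this disk, and no smaller disk contains both endpoints, so this is the minimum enclosing circle.
The points at distance exactly r from the centre are (5, -4), (-5, 2) — 2 points.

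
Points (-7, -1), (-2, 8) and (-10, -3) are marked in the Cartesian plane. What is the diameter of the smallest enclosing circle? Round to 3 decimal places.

Call the three points A, B, C in the order given.
Side lengths²: AB² = 106, AC² = 13, BC² = 185.
Since BC² = 185 ≥ 106 + 13 = 119, the angle opposite BC is not acute, so the smallest enclosing circle has BC as diameter.
Centre = midpoint of BC = (-6, 2.5), r² = 185/4 = 46.25.
Diameter = 2r = 2√(46.25) ≈ 13.601.

13.601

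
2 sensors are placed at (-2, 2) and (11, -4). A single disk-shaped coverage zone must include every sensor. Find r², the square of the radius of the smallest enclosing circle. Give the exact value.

The smallest circle enclosing two points has them as diameter endpoints.
Centre = midpoint = (4.5, -1); r² = |(-2, 2)−(11, -4)|²/4 = 205/4 = 51.25.

51.25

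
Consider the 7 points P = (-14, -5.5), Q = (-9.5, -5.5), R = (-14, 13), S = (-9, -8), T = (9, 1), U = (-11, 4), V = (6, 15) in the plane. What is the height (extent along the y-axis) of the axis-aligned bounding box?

max y = 15, min y = -8, so height = 23.

23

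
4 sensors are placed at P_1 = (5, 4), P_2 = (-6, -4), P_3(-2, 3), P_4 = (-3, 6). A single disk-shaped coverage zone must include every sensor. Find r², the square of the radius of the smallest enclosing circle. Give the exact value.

46.25

By Welzl's lemma the MEC is supported by two points (diametrically opposite) or three points (on a circumcircle).
The farthest pair is P_1–P_2 with squared distance 185. The circle on this segment as diameter has centre (-0.5, 0) and r² = 185/4 = 46.25.
Check P_3: distance² to centre = 11.25 ≤ 46.25, so it lies inside.
All remaining points lie in this disk, and no smaller disk contains both endpoints, so this is the minimum enclosing circle.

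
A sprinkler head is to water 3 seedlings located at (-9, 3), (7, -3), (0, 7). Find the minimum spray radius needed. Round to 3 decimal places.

8.544

Call the three points A, B, C in the order given.
Side lengths²: AB² = 292, AC² = 97, BC² = 149.
Since AB² = 292 ≥ 149 + 97 = 246, the angle opposite AB is not acute, so the smallest enclosing circle has AB as diameter.
Centre = midpoint of AB = (-1, 0), r² = 292/4 = 73.
r = √73 ≈ 8.544.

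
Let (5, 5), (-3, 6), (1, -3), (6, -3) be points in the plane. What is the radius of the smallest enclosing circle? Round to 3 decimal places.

The farthest pair is (-3, 6)–(6, -3) with squared distance 162. The circle on this segment as diameter has centre (1.5, 1.5) and r² = 162/4 = 40.5.
Check (5, 5): distance² to centre = 24.5 ≤ 40.5, so it lies inside.
All remaining points lie in this disk, and no smaller disk contains both endpoints, so this is the minimum enclosing circle.
r = √(40.5) ≈ 6.364.

6.364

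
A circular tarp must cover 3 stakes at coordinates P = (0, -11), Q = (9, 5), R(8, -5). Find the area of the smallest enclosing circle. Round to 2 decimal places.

Side lengths²: PQ² = 337, PR² = 100, QR² = 101.
Since PQ² = 337 ≥ 101 + 100 = 201, the angle opposite PQ is not acute, so the smallest enclosing circle has PQ as diameter.
Centre = midpoint of PQ = (4.5, -3), r² = 337/4 = 84.25.
Area = π·r² = π·84.25 ≈ 264.68.

264.68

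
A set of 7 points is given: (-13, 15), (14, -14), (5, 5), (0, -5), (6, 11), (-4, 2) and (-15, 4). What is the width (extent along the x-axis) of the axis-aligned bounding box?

max x = 14, min x = -15, so width = 29.

29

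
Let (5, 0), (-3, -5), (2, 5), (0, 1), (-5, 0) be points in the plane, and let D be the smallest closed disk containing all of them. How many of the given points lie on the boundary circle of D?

The minimum enclosing circle of a finite set is fixed by two of the points (as a diameter) or three (as a circumcircle).
The farthest pair is (-3, -5)–(2, 5) with squared distance 125. The circle on this segment as diameter has centre (-0.5, 0) and r² = 125/4 = 31.25.
Check (5, 0): distance² to centre = 30.25 ≤ 31.25, so it lies inside.
All remaining points lie in this disk, and no smaller disk contains both endpoints, so this is the minimum enclosing circle.
The points at distance exactly r from the centre are (-3, -5), (2, 5) — 2 points.

2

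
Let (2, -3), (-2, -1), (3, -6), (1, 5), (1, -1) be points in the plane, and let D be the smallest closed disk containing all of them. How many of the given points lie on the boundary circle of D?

The minimum enclosing circle of a finite set is fixed by two of the points (as a diameter) or three (as a circumcircle).
The farthest pair is (3, -6)–(1, 5) with squared distance 125. The circle on this segment as diameter has centre (2, -0.5) and r² = 125/4 = 31.25.
Check (2, -3): distance² to centre = 6.25 ≤ 31.25, so it lies inside.
All remaining points lie in this disk, and no smaller disk contains both endpoints, so this is the minimum enclosing circle.
The points at distance exactly r from the centre are (3, -6), (1, 5) — 2 points.

2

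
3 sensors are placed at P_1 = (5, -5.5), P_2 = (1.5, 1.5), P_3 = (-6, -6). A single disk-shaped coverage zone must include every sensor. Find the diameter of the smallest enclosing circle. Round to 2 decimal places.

Side lengths²: P_1P_2² = 61.25, P_1P_3² = 121.25, P_2P_3² = 112.5.
Since P_1P_3² = 121.25 < 112.5 + 61.25 = 173.75, the triangle is acute, so the smallest enclosing circle is the circumcircle.
Circumcentre = (-7/12, -47/12), r² = 2425/72.
Diameter = 2r = 2√(2425/72) ≈ 11.61.

11.61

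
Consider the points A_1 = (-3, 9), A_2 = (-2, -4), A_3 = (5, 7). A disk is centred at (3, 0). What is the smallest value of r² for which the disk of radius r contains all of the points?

117

The required radius is the distance from (3, 0) to the farthest point.
Squared distances: 117, 41, 53.
Maximum is 117, attained at A_1.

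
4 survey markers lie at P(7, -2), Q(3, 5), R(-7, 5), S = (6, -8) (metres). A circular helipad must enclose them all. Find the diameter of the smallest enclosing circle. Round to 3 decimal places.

18.385

The farthest pair is R–S with squared distance 338. The circle on this segment as diameter has centre (-0.5, -1.5) and r² = 338/4 = 84.5.
Check P: distance² to centre = 56.5 ≤ 84.5, so it lies inside.
All remaining points lie in this disk, and no smaller disk contains both endpoints, so this is the minimum enclosing circle.
Diameter = 2r = 2√(84.5) ≈ 18.385.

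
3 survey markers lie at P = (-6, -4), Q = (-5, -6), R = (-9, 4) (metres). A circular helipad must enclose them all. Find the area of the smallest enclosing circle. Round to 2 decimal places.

91.11

Side lengths²: PQ² = 5, PR² = 73, QR² = 116.
Since QR² = 116 ≥ 73 + 5 = 78, the angle opposite QR is not acute, so the smallest enclosing circle has QR as diameter.
Centre = midpoint of QR = (-7, -1), r² = 116/4 = 29.
Area = π·r² = π·29 ≈ 91.11.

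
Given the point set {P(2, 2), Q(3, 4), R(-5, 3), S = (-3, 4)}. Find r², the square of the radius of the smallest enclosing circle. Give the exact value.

The farthest pair is Q–R with squared distance 65. The circle on this segment as diameter has centre (-1, 3.5) and r² = 65/4 = 16.25.
Check P: distance² to centre = 11.25 ≤ 16.25, so it lies inside.
All remaining points lie in this disk, and no smaller disk contains both endpoints, so this is the minimum enclosing circle.

16.25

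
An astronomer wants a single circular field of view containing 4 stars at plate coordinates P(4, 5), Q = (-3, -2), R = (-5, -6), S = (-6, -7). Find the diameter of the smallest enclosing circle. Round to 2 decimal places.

15.62

The farthest pair is P–S with squared distance 244. The circle on this segment as diameter has centre (-1, -1) and r² = 244/4 = 61.
Check Q: distance² to centre = 5 ≤ 61, so it lies inside.
All remaining points lie in this disk, and no smaller disk contains both endpoints, so this is the minimum enclosing circle.
Diameter = 2r = 2√61 ≈ 15.62.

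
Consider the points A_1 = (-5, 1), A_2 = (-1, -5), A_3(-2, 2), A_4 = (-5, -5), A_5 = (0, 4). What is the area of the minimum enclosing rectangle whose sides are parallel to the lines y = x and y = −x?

70

In coordinates u = x + y, v = x − y the rectangle is axis-aligned; the map (x,y)→(u,v) scales areas by 2.
u-values: -4, -6, 0, -10, 4; range = 4 − (-10) = 14.
v-values: -6, 4, -4, 0, -4; range = 4 − (-6) = 10.
Area = (14 × 10) / 2 = 70.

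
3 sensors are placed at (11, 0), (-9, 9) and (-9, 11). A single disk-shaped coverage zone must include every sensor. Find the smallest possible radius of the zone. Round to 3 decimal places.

Call the three points A, B, C in the order given.
Side lengths²: AB² = 481, AC² = 521, BC² = 4.
Since AC² = 521 ≥ 481 + 4 = 485, the angle opposite AC is not acute, so the smallest enclosing circle has AC as diameter.
Centre = midpoint of AC = (1, 5.5), r² = 521/4 = 130.25.
r = √(130.25) ≈ 11.413.

11.413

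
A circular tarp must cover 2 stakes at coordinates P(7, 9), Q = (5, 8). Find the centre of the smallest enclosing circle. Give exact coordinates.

(6, 8.5)

The smallest circle enclosing two points has them as diameter endpoints.
Centre = midpoint = (6, 8.5); r² = |PQ|²/4 = 5/4 = 1.25.
Centre = (6, 8.5).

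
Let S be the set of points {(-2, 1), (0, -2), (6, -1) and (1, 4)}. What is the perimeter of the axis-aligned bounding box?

Width = max x − min x = 6 − (-2) = 8.
Height = max y − min y = 4 − (-2) = 6.
Perimeter = 2(8 + 6) = 28.

28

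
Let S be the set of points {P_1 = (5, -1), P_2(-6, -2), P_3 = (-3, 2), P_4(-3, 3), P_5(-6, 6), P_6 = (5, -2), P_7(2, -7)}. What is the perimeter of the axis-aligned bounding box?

48

Width = max x − min x = 5 − (-6) = 11.
Height = max y − min y = 6 − (-7) = 13.
Perimeter = 2(11 + 13) = 48.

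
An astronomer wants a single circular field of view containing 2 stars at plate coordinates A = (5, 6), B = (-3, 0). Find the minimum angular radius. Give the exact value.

The smallest circle enclosing two points has them as diameter endpoints.
Centre = midpoint = (1, 3); r² = |AB|²/4 = 100/4 = 25.
r = √25 = 5.

5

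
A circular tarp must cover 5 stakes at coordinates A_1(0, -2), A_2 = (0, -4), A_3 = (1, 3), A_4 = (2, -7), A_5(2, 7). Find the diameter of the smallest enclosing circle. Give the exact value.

The minimum enclosing circle of a finite set is fixed by two of the points (as a diameter) or three (as a circumcircle).
The farthest pair is A_4–A_5 with squared distance 196. The circle on this segment as diameter has centre (2, 0) and r² = 196/4 = 49.
Check A_1: distance² to centre = 8 ≤ 49, so it lies inside.
All remaining points lie in this disk, and no smaller disk contains both endpoints, so this is the minimum enclosing circle.
Diameter = 2r = 2√49 = 14.

14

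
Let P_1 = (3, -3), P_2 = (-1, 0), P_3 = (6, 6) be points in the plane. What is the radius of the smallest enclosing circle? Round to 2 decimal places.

Side lengths²: P_1P_2² = 25, P_1P_3² = 90, P_2P_3² = 85.
Since P_1P_3² = 90 < 85 + 25 = 110, the triangle is acute, so the smallest enclosing circle is the circumcircle.
Circumcentre = (3.5, 11/6), r² = 425/18.
r = √(425/18) ≈ 4.86.

4.86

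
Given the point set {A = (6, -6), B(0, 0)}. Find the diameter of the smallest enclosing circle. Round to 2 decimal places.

The smallest circle enclosing two points has them as diameter endpoints.
Centre = midpoint = (3, -3); r² = |AB|²/4 = 72/4 = 18.
Diameter = 2r = 2√18 ≈ 8.49.

8.49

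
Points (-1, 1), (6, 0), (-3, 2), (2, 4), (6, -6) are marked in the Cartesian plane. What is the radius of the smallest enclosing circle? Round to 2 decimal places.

6.02

By Welzl's lemma the MEC is supported by two points (diametrically opposite) or three points (on a circumcircle).
The farthest pair is (-3, 2)–(6, -6) with squared distance 145. The circle on this segment as diameter has centre (1.5, -2) and r² = 145/4 = 36.25.
Check (-1, 1): distance² to centre = 15.25 ≤ 36.25, so it lies inside.
All remaining points lie in this disk, and no smaller disk contains both endpoints, so this is the minimum enclosing circle.
r = √(36.25) ≈ 6.02.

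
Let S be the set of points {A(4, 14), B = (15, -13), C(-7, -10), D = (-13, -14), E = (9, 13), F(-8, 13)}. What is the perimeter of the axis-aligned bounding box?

112

Width = max x − min x = 15 − (-13) = 28.
Height = max y − min y = 14 − (-14) = 28.
Perimeter = 2(28 + 28) = 112.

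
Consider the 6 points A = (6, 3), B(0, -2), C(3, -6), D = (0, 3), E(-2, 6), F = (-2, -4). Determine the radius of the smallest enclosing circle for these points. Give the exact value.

A smallest enclosing disk is always determined by at most three of the input points on its boundary.
The farthest pair is C–E with squared distance 169. The circle on this segment as diameter has centre (0.5, 0) and r² = 169/4 = 42.25.
Check A: distance² to centre = 39.25 ≤ 42.25, so it lies inside.
All remaining points lie in this disk, and no smaller disk contains both endpoints, so this is the minimum enclosing circle.
r = √(42.25) = 6.5.

6.5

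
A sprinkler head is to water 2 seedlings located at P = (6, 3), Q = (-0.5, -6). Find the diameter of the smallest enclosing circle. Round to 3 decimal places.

The smallest circle enclosing two points has them as diameter endpoints.
Centre = midpoint = (2.75, -1.5); r² = |PQ|²/4 = 123.25/4 = 30.8125.
Diameter = 2r = 2√(30.8125) ≈ 11.102.

11.102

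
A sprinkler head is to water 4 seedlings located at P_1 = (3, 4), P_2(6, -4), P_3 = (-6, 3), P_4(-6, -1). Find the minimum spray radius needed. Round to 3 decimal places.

By Welzl's lemma the MEC is supported by two points (diametrically opposite) or three points (on a circumcircle).
The farthest pair is P_2–P_3 with squared distance 193. The circle on this segment as diameter has centre (0, -0.5) and r² = 193/4 = 48.25.
Check P_1: distance² to centre = 29.25 ≤ 48.25, so it lies inside.
All remaining points lie in this disk, and no smaller disk contains both endpoints, so this is the minimum enclosing circle.
r = √(48.25) ≈ 6.946.

6.946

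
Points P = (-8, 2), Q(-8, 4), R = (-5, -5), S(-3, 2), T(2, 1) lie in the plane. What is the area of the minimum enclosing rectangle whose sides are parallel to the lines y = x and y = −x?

In coordinates u = x + y, v = x − y the rectangle is axis-aligned; the map (x,y)→(u,v) scales areas by 2.
u-values: -6, -4, -10, -1, 3; range = 3 − (-10) = 13.
v-values: -10, -12, 0, -5, 1; range = 1 − (-12) = 13.
Area = (13 × 13) / 2 = 84.5.

84.5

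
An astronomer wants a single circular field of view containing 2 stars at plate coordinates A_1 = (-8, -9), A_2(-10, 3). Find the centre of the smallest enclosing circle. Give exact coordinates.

(-9, -3)

The smallest circle enclosing two points has them as diameter endpoints.
Centre = midpoint = (-9, -3); r² = |A_1A_2|²/4 = 148/4 = 37.
Centre = (-9, -3).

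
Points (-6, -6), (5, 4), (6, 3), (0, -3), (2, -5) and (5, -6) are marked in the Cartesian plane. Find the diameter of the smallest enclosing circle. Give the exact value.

The minimum enclosing circle of a finite set is fixed by two of the points (as a diameter) or three (as a circumcircle).
The farthest pair is (-6, -6)–(6, 3) with squared distance 225. The circle on this segment as diameter has centre (0, -1.5) and r² = 225/4 = 56.25.
Check (5, 4): distance² to centre = 55.25 ≤ 56.25, so it lies inside.
All remaining points lie in this disk, and no smaller disk contains both endpoints, so this is the minimum enclosing circle.
Diameter = 2r = 2√(56.25) = 15.

15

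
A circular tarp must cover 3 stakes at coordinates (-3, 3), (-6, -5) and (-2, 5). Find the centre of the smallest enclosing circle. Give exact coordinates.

(-4, 0)

Call the three points A, B, C in the order given.
Side lengths²: AB² = 73, AC² = 5, BC² = 116.
Since BC² = 116 ≥ 73 + 5 = 78, the angle opposite BC is not acute, so the smallest enclosing circle has BC as diameter.
Centre = midpoint of BC = (-4, 0), r² = 116/4 = 29.
Centre = (-4, 0).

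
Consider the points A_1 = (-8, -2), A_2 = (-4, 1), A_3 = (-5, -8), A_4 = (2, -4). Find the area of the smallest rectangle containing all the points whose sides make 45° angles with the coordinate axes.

In coordinates u = x + y, v = x − y the rectangle is axis-aligned; the map (x,y)→(u,v) scales areas by 2.
u-values: -10, -3, -13, -2; range = -2 − (-13) = 11.
v-values: -6, -5, 3, 6; range = 6 − (-6) = 12.
Area = (11 × 12) / 2 = 66.

66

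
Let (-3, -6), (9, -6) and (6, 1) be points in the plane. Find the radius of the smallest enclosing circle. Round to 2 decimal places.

Call the three points A, B, C in the order given.
Side lengths²: AB² = 144, AC² = 130, BC² = 58.
Since AB² = 144 < 130 + 58 = 188, the triangle is acute, so the smallest enclosing circle is the circumcircle.
Circumcentre = (3, -31/7), r² = 1885/49.
r = √(1885/49) ≈ 6.20.

6.20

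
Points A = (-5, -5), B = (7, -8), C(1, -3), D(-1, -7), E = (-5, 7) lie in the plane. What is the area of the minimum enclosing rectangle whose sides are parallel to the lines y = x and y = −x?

In coordinates u = x + y, v = x − y the rectangle is axis-aligned; the map (x,y)→(u,v) scales areas by 2.
u-values: -10, -1, -2, -8, 2; range = 2 − (-10) = 12.
v-values: 0, 15, 4, 6, -12; range = 15 − (-12) = 27.
Area = (12 × 27) / 2 = 162.

162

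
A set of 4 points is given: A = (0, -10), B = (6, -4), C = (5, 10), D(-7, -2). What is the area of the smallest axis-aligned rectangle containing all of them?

260

x ranges over [-7, 6], width 13.
y ranges over [-10, 10], height 20.
Area = 13 × 20 = 260.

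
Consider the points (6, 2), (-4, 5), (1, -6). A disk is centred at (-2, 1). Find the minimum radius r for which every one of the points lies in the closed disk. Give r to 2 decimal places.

8.06

The required radius is the distance from (-2, 1) to the farthest point.
Squared distances: 65, 20, 58.
Maximum is 65, attained at (6, 2).
r = √65 ≈ 8.06.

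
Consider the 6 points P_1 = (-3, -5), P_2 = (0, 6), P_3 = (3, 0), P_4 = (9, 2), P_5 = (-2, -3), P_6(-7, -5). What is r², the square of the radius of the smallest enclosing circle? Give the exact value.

76.25

A smallest enclosing disk is always determined by at most three of the input points on its boundary.
The farthest pair is P_4–P_6 with squared distance 305. The circle on this segment as diameter has centre (1, -1.5) and r² = 305/4 = 76.25.
Check P_1: distance² to centre = 28.25 ≤ 76.25, so it lies inside.
All remaining points lie in this disk, and no smaller disk contains both endpoints, so this is the minimum enclosing circle.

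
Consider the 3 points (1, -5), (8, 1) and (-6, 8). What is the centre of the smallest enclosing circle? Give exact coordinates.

(9/38, 113/38)

Call the three points A, B, C in the order given.
Side lengths²: AB² = 85, AC² = 218, BC² = 245.
Since BC² = 245 < 218 + 85 = 303, the triangle is acute, so the smallest enclosing circle is the circumcircle.
Circumcentre = (9/38, 113/38), r² = 46325/722.
Centre = (9/38, 113/38).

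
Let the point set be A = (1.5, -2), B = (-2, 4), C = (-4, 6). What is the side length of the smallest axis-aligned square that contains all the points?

The bounding box has width 5.5 and height 8.
An axis-aligned square enclosing the set must have side ≥ max(width, height).
So the minimum side is max(5.5, 8) = 8.

8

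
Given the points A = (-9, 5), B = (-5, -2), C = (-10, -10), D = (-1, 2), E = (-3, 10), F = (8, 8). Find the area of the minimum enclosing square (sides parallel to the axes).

The bounding box has width 18 and height 20.
An axis-aligned square enclosing the set must have side ≥ max(width, height).
So the minimum side is max(18, 20) = 20.
Area = 20² = 400.

400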